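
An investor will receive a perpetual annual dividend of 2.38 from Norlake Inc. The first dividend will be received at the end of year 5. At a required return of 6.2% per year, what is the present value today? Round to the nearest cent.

30.18

Value at end of year 4: C / r = 2.38 / 0.062 = 38.3871
Discount to today: PV = 38.3871 / (1 + 0.062)^4 = 38.3871 / 1.272032 = 30.18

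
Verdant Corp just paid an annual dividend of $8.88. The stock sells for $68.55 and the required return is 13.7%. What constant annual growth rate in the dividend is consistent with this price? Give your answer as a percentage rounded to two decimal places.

0.66%

P = D₀(1+g)/(r−g) ⇒ P(r−g) = D₀(1+g) ⇒ g(P+D₀) = P·r − D₀
g = (P·r − D₀)/(P + D₀) = ($68.55×0.137 − $8.88) / ($68.55 + $8.88) = 0.006604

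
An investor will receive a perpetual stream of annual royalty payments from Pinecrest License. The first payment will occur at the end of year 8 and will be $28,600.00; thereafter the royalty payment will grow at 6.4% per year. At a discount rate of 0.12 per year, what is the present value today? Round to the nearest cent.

$231021.21

Value at end of year 7: C₁ / (r − g) = $28,600.00 / (0.12 − 0.064) = $510,714.2857
Discount to today: PV = $510,714.2857 / (1 + 0.12)^7 = $510,714.2857 / 2.210681 = $231,021.21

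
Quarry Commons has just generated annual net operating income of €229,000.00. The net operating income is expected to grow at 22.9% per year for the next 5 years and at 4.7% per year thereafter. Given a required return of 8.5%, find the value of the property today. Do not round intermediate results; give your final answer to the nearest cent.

€13455499.10

D_1 = 281441.00000
D_2 = 345890.98900
D_3 = 425100.02548
D_4 = 522447.93132
D_5 = 642088.50759
Terminal value at year 5: TV = D_5×(1+g_2)/(r−g_2) = 672266.66744/0.038 = 17691228.09064
P_0 = D_1/(1+r)^1 + D_2/(1+r)^2 + D_3/(1+r)^3 + D_4/(1+r)^4 + D_5/(1+r)^5 + TV/(1+r)^5
    = 259392.62673 + 293818.92926 + 332814.25259 + 376984.99211 + 427018.02332 + 11765470.27403 = 13455499.09804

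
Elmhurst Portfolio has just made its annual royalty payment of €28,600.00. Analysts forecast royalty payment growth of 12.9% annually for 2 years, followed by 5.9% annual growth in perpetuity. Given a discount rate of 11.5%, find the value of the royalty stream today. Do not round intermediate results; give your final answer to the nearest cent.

€612795.31

D_1 = 32289.40000
D_2 = 36454.73260
Terminal value at year 2: TV = D_2×(1+g_2)/(r−g_2) = 38605.56182/0.056 = 689385.03256
P_0 = D_1/(1+r)^1 + D_2/(1+r)^2 + TV/(1+r)^2
    = 28959.10314 + 29322.71520 + 554513.48916 = 612795.30750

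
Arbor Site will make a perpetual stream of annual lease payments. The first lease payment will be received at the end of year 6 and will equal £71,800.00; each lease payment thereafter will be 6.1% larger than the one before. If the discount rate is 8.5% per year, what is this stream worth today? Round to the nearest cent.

£1989594.22

Value at end of year 5: C₁ / (r − g) = £71,800.00 / (0.085 − 0.061) = £2,991,666.6667
Discount to today: PV = £2,991,666.6667 / (1 + 0.085)^5 = £2,991,666.6667 / 1.503657 = £1,989,594.22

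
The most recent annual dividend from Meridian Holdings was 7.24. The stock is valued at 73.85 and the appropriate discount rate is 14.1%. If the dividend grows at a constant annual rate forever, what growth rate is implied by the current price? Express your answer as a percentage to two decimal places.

3.91%

P = D₀(1+g)/(r−g) ⇒ P(r−g) = D₀(1+g) ⇒ g(P+D₀) = P·r − D₀
g = (P·r − D₀)/(P + D₀) = (73.85×0.141 − 7.24) / (73.85 + 7.24) = 0.039128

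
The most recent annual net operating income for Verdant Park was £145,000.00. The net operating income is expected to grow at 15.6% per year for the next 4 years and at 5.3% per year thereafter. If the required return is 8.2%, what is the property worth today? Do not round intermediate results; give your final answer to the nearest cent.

£7546131.16

D_1 = 167620.00000
D_2 = 193768.72000
D_3 = 223996.64032
D_4 = 258940.11621
Terminal value at year 4: TV = D_4×(1+g_2)/(r−g_2) = 272663.94237/0.029 = 9402204.90928
P_0 = D_1/(1+r)^1 + D_2/(1+r)^2 + D_3/(1+r)^3 + D_4/(1+r)^4 + TV/(1+r)^4
    = 154916.82070 + 165511.87129 + 176831.53716 + 188925.37612 + 6859945.55344 = 7546131.15870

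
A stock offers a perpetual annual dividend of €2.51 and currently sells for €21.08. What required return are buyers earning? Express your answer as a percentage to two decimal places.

11.91%

P = C/r ⇒ r = C/P = €2.51/€21.08 = 0.119070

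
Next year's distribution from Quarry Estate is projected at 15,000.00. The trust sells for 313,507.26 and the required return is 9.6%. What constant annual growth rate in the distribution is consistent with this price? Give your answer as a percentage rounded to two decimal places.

P = D₁/(r−g) ⇒ g = r − D₁/P = 0.096 − 15,000.00/313,507.26 = 0.048154

4.82%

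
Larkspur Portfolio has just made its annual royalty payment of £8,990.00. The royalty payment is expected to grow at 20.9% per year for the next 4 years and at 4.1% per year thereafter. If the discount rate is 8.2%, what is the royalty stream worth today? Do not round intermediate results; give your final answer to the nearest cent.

D_1 = 10868.91000
D_2 = 13140.51219
D_3 = 15886.87924
D_4 = 19207.23700
Terminal value at year 4: TV = D_4×(1+g_2)/(r−g_2) = 19994.73372/0.041 = 487676.43208
P_0 = D_1/(1+r)^1 + D_2/(1+r)^2 + D_3/(1+r)^3 + D_4/(1+r)^4 + TV/(1+r)^4
    = 10045.20333 + 11224.26139 + 12541.71166 + 14013.79797 + 355813.74838 = 403638.72272

£403638.72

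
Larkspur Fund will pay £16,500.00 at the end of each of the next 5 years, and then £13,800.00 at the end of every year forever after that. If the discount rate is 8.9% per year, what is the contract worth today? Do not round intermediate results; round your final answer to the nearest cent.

PV of 5-year annuity: £16,500.00 × [1 − (1+0.089)^−5] / 0.089 = 64346.11674
Perpetuity value at year 5: £13,800.00 / 0.089 = 155056.17978
PV of perpetuity: 155056.17978 / (1+0.089)^5 = 101239.42759
Total PV = 64346.11674 + 101239.42759 = 165585.54433

£165585.54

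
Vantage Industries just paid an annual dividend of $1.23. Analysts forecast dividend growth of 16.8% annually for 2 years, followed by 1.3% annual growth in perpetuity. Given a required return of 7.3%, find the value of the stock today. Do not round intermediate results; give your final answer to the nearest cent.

D_1 = 1.43664
D_2 = 1.67800
Terminal value at year 2: TV = D_2×(1+g_2)/(r−g_2) = 1.69981/0.06 = 28.33016
P_0 = D_1/(1+r)^1 + D_2/(1+r)^2 + TV/(1+r)^2
    = 1.33890 + 1.45744 + 24.60648 = 27.40283

$27.40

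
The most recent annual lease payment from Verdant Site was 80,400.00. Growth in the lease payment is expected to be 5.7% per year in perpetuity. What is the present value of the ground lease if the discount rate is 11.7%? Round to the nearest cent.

1416380.00

D₁ = D₀ × (1 + g) = 80,400.00 × 1.057 = 84,982.8000
Growing perpetuity: P = D₁ / (r − g) = 84,982.8000 / (0.117 − 0.057) = 1,416,380.00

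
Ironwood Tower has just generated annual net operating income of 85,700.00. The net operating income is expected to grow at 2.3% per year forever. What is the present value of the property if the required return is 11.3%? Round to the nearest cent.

974123.33

D₁ = D₀ × (1 + g) = 85,700.00 × 1.023 = 87,671.1000
Growing perpetuity: P = D₁ / (r − g) = 87,671.1000 / (0.113 − 0.023) = 974,123.33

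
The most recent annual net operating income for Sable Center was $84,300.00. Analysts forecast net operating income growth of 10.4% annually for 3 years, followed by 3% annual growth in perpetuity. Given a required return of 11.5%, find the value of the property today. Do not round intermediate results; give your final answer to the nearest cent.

$1239524.46

D_1 = 93067.20000
D_2 = 102746.18880
D_3 = 113431.79244
Terminal value at year 3: TV = D_3×(1+g_2)/(r−g_2) = 116834.74621/0.085 = 1374526.42598
P_0 = D_1/(1+r)^1 + D_2/(1+r)^2 + D_3/(1+r)^3 + TV/(1+r)^3
    = 83468.34081 + 82644.88632 + 81829.55561 + 991581.67382 = 1239524.45656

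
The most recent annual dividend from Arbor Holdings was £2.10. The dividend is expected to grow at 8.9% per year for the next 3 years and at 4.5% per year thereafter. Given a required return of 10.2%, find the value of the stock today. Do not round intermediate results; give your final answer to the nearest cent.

D_1 = 2.28690
D_2 = 2.49043
D_3 = 2.71208
Terminal value at year 3: TV = D_3×(1+g_2)/(r−g_2) = 2.83413/0.057 = 49.72152
P_0 = D_1/(1+r)^1 + D_2/(1+r)^2 + D_3/(1+r)^3 + TV/(1+r)^3
    = 2.07523 + 2.05075 + 2.02655 + 37.15349 = 43.30601

£43.31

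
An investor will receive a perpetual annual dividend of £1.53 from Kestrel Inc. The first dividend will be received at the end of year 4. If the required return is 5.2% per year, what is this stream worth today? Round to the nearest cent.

Value at end of year 3: C / r = £1.53 / 0.052 = £29.4231
Discount to today: PV = £29.4231 / (1 + 0.052)^3 = £29.4231 / 1.164253 = £25.27

£25.27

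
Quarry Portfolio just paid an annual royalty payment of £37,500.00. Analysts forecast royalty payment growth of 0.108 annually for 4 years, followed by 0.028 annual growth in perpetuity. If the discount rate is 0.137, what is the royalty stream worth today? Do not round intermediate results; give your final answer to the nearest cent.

D_1 = 41550.00000
D_2 = 46037.40000
D_3 = 51009.43920
D_4 = 56518.45863
Terminal value at year 4: TV = D_4×(1+g_2)/(r−g_2) = 58100.97548/0.109 = 533036.47225
P_0 = D_1/(1+r)^1 + D_2/(1+r)^2 + D_3/(1+r)^3 + D_4/(1+r)^4 + TV/(1+r)^4
    = 36543.53562 + 35611.46655 + 34703.17057 + 33818.04133 + 318944.46317 = 459620.67724

£459620.68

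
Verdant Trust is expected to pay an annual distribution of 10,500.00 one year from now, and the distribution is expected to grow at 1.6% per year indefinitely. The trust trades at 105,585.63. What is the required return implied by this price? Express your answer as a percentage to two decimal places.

P = D₁/(r − g) ⇒ r = D₁/P + g = 10,500.0000/105,585.63 + 0.016 = 0.099445 + 0.016 = 0.115445

11.54%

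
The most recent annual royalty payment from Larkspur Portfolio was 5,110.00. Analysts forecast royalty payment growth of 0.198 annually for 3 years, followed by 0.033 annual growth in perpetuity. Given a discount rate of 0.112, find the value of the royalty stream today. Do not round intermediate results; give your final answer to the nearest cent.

D_1 = 6121.78000
D_2 = 7333.89244
D_3 = 8786.00314
Terminal value at year 3: TV = D_3×(1+g_2)/(r−g_2) = 9075.94125/0.079 = 114885.33224
P_0 = D_1/(1+r)^1 + D_2/(1+r)^2 + D_3/(1+r)^3 + TV/(1+r)^3
    = 5505.19784 + 5930.95955 + 6389.64886 + 83550.72500 = 101376.53125

101376.53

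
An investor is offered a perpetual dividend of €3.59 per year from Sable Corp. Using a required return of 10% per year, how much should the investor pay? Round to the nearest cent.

€35.90

Level perpetuity: PV = C / r = €3.59 / 0.1 = €35.90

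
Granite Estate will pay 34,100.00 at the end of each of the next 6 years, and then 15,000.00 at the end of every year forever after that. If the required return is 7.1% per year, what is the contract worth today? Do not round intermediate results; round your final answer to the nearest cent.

302028.14

PV of 6-year annuity: 34,100.00 × [1 − (1+0.071)^−6] / 0.071 = 162038.43697
Perpetuity value at year 6: 15,000.00 / 0.071 = 211267.60563
PV of perpetuity: 211267.60563 / (1+0.071)^6 = 139989.70081
Total PV = 162038.43697 + 139989.70081 = 302028.13778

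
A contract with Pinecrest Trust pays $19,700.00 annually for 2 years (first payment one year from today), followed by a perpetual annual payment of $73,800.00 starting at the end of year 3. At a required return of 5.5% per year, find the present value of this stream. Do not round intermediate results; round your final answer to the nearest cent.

$1241932.29

PV of 2-year annuity: $19,700.00 × [1 − (1+0.055)^−2] / 0.055 = 36372.49837
Perpetuity value at year 2: $73,800.00 / 0.055 = 1341818.18182
PV of perpetuity: 1341818.18182 / (1+0.055)^2 = 1205559.78690
Total PV = 36372.49837 + 1205559.78690 = 1241932.28527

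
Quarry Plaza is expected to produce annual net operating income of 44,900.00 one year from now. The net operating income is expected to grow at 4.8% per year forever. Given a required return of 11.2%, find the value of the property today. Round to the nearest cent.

701562.50

Growing perpetuity: P = D₁ / (r − g) = 44,900.0000 / (0.112 − 0.048) = 701,562.50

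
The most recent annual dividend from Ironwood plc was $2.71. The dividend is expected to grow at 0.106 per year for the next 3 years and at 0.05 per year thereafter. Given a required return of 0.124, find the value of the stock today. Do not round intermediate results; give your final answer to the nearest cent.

D_1 = 2.99726
D_2 = 3.31497
D_3 = 3.66636
Terminal value at year 3: TV = D_3×(1+g_2)/(r−g_2) = 3.84967/0.074 = 52.02262
P_0 = D_1/(1+r)^1 + D_2/(1+r)^2 + D_3/(1+r)^3 + TV/(1+r)^3
    = 2.66660 + 2.62390 + 2.58188 + 36.63476 = 44.50713

$44.51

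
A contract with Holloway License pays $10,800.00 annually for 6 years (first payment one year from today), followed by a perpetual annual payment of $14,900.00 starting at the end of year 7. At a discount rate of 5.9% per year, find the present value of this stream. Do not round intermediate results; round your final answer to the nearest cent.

PV of 6-year annuity: $10,800.00 × [1 − (1+0.059)^−6] / 0.059 = 53274.36960
Perpetuity value at year 6: $14,900.00 / 0.059 = 252542.37288
PV of perpetuity: 252542.37288 / (1+0.059)^6 = 179043.47408
Total PV = 53274.36960 + 179043.47408 = 232317.84368

$232317.84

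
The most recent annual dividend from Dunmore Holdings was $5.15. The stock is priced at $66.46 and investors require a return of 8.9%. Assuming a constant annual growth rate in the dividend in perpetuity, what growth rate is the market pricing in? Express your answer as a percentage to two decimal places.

P = D₀(1+g)/(r−g) ⇒ P(r−g) = D₀(1+g) ⇒ g(P+D₀) = P·r − D₀
g = (P·r − D₀)/(P + D₀) = ($66.46×0.089 − $5.15) / ($66.46 + $5.15) = 0.010682

1.07%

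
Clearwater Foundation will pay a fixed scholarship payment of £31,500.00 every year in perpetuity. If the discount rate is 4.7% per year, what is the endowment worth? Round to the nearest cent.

£670212.77

Level perpetuity: PV = C / r = £31,500.00 / 0.047 = £670,212.77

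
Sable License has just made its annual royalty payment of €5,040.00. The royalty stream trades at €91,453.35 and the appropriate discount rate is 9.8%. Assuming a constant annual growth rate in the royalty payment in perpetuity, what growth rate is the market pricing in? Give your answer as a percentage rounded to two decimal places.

P = D₀(1+g)/(r−g) ⇒ P(r−g) = D₀(1+g) ⇒ g(P+D₀) = P·r − D₀
g = (P·r − D₀)/(P + D₀) = (€91,453.35×0.098 − €5,040.00) / (€91,453.35 + €5,040.00) = 0.040650

4.06%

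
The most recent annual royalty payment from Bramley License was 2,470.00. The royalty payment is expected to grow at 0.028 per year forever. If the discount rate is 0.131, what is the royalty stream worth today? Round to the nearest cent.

D₁ = D₀ × (1 + g) = 2,470.00 × 1.028 = 2,539.1600
Growing perpetuity: P = D₁ / (r − g) = 2,539.1600 / (0.131 − 0.028) = 24,652.04

24652.04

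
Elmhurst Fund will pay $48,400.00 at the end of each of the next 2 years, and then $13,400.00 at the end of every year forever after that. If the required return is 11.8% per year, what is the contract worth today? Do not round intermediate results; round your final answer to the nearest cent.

PV of 2-year annuity: $48,400.00 × [1 − (1+0.118)^−2] / 0.118 = 82013.94645
Perpetuity value at year 2: $13,400.00 / 0.118 = 113559.32203
PV of perpetuity: 113559.32203 / (1+0.118)^2 = 90852.98149
Total PV = 82013.94645 + 90852.98149 = 172866.92794

$172866.93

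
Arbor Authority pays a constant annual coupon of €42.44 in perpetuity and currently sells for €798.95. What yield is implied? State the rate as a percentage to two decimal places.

5.31%

P = C/r ⇒ r = C/P = €42.44/€798.95 = 0.053120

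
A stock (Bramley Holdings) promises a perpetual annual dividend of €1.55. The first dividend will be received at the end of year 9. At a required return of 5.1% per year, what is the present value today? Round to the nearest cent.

Value at end of year 8: C / r = €1.55 / 0.051 = €30.3922
Discount to today: PV = €30.3922 / (1 + 0.051)^8 = €30.3922 / 1.488750 = €20.41

€20.41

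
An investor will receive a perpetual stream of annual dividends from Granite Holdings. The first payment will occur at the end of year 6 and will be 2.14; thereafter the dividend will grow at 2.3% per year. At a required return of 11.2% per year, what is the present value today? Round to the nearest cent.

14.14

Value at end of year 5: C₁ / (r − g) = 2.14 / (0.112 − 0.023) = 24.0449
Discount to today: PV = 24.0449 / (1 + 0.112)^5 = 24.0449 / 1.700294 = 14.14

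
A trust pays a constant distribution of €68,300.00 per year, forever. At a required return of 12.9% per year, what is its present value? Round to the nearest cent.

€529457.36

Level perpetuity: PV = C / r = €68,300.00 / 0.129 = €529,457.36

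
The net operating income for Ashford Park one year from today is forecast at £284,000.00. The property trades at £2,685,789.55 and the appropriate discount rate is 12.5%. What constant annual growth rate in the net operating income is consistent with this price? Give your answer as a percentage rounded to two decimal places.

P = D₁/(r−g) ⇒ g = r − D₁/P = 0.125 − £284,000.00/£2,685,789.55 = 0.019258

1.93%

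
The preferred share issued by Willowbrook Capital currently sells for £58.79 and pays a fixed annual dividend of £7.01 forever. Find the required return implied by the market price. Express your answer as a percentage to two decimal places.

P = C/r ⇒ r = C/P = £7.01/£58.79 = 0.119238

11.92%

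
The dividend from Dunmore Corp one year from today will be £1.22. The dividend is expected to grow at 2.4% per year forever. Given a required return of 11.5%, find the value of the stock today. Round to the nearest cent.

Growing perpetuity: P = D₁ / (r − g) = £1.2200 / (0.115 − 0.024) = £13.41

£13.41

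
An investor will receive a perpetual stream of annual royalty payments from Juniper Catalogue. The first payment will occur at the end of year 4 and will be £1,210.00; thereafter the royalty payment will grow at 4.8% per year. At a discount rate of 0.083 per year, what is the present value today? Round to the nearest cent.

£27216.48

Value at end of year 3: C₁ / (r − g) = £1,210.00 / (0.083 − 0.048) = £34,571.4286
Discount to today: PV = £34,571.4286 / (1 + 0.083)^3 = £34,571.4286 / 1.270239 = £27,216.48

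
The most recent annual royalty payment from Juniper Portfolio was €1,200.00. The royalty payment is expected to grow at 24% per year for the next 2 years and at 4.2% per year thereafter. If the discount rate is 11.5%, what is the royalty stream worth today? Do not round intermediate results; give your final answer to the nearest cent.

€24003.24

D_1 = 1488.00000
D_2 = 1845.12000
Terminal value at year 2: TV = D_2×(1+g_2)/(r−g_2) = 1922.61504/0.073 = 26337.19233
P_0 = D_1/(1+r)^1 + D_2/(1+r)^2 + TV/(1+r)^2
    = 1334.52915 + 1484.14004 + 21184.57426 = 24003.24344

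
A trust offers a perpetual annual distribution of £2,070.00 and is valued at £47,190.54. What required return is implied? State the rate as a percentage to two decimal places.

4.39%

P = C/r ⇒ r = C/P = £2,070.00/£47,190.54 = 0.043865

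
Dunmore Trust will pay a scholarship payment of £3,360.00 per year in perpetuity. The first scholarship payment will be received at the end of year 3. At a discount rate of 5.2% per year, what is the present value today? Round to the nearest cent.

£58385.43

Value at end of year 2: C / r = £3,360.00 / 0.052 = £64,615.3846
Discount to today: PV = £64,615.3846 / (1 + 0.052)^2 = £64,615.3846 / 1.106704 = £58,385.43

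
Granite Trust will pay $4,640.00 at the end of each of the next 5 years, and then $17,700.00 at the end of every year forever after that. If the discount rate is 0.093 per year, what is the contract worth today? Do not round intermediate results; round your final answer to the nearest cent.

$139916.70

PV of 5-year annuity: $4,640.00 × [1 − (1+0.093)^−5] / 0.093 = 17908.36666
Perpetuity value at year 5: $17,700.00 / 0.093 = 190322.58065
PV of perpetuity: 190322.58065 / (1+0.093)^5 = 122008.33712
Total PV = 17908.36666 + 122008.33712 = 139916.70378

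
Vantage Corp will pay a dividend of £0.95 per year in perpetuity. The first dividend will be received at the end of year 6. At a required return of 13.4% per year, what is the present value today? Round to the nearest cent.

Value at end of year 5: C / r = £0.95 / 0.134 = £7.0896
Discount to today: PV = £7.0896 / (1 + 0.134)^5 = £7.0896 / 1.875276 = £3.78

£3.78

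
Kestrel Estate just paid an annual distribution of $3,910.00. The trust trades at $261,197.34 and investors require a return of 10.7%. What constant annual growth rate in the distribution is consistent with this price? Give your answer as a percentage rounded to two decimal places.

9.07%

P = D₀(1+g)/(r−g) ⇒ P(r−g) = D₀(1+g) ⇒ g(P+D₀) = P·r − D₀
g = (P·r − D₀)/(P + D₀) = ($261,197.34×0.107 − $3,910.00) / ($261,197.34 + $3,910.00) = 0.090673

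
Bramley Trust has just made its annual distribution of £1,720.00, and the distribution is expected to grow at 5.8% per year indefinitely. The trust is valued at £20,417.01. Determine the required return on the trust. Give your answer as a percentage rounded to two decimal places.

14.71%

D₁ = £1,720.00 × 1.058 = £1,819.7600
P = D₁/(r − g) ⇒ r = D₁/P + g = £1,819.7600/£20,417.01 + 0.058 = 0.089130 + 0.058 = 0.147130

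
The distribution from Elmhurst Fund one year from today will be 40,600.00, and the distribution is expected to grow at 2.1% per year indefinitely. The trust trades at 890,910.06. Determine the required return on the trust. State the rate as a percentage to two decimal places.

6.66%

P = D₁/(r − g) ⇒ r = D₁/P + g = 40,600.0000/890,910.06 + 0.021 = 0.045571 + 0.021 = 0.066571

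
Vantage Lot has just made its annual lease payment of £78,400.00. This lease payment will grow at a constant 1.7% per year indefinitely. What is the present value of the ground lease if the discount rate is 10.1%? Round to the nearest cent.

D₁ = D₀ × (1 + g) = £78,400.00 × 1.017 = £79,732.8000
Growing perpetuity: P = D₁ / (r − g) = £79,732.8000 / (0.101 − 0.017) = £949,200.00

£949200.00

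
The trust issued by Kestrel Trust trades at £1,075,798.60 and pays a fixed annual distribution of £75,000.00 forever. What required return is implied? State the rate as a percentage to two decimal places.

6.97%

P = C/r ⇒ r = C/P = £75,000.00/£1,075,798.60 = 0.069716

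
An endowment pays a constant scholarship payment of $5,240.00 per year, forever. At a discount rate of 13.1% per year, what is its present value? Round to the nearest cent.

$40000.00

Level perpetuity: PV = C / r = $5,240.00 / 0.131 = $40,000.00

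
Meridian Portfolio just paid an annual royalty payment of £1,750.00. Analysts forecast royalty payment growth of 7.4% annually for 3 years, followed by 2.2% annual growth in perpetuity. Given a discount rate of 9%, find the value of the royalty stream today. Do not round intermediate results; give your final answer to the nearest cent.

D_1 = 1879.50000
D_2 = 2018.58300
D_3 = 2167.95814
Terminal value at year 3: TV = D_3×(1+g_2)/(r−g_2) = 2215.65322/0.068 = 32583.13560
P_0 = D_1/(1+r)^1 + D_2/(1+r)^2 + D_3/(1+r)^3 + TV/(1+r)^3
    = 1724.31193 + 1699.00093 + 1674.06146 + 25160.15904 = 30257.53336

£30257.53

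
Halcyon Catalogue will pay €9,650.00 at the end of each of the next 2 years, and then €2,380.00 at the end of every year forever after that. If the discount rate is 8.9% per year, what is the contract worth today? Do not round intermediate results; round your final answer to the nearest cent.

PV of 2-year annuity: €9,650.00 × [1 − (1+0.089)^−2] / 0.089 = 16998.47629
Perpetuity value at year 2: €2,380.00 / 0.089 = 26741.57303
PV of perpetuity: 26741.57303 / (1+0.089)^2 = 22549.20272
Total PV = 16998.47629 + 22549.20272 = 39547.67901

€39547.68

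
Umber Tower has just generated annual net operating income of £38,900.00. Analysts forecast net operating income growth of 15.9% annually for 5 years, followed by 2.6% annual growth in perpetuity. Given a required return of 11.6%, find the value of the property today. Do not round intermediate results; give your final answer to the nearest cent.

£753907.23

D_1 = 45085.10000
D_2 = 52253.63090
D_3 = 60561.95821
D_4 = 70191.30957
D_5 = 81351.72779
Terminal value at year 5: TV = D_5×(1+g_2)/(r−g_2) = 83466.87271/0.09 = 927409.69681
P_0 = D_1/(1+r)^1 + D_2/(1+r)^2 + D_3/(1+r)^3 + D_4/(1+r)^4 + D_5/(1+r)^5 + TV/(1+r)^5
    = 40398.83513 + 41955.42107 + 43571.98299 + 45250.83180 + 46994.36743 + 535735.78870 = 753907.22711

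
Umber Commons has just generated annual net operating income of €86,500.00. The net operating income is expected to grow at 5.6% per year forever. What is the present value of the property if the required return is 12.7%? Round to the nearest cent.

D₁ = D₀ × (1 + g) = €86,500.00 × 1.056 = €91,344.0000
Growing perpetuity: P = D₁ / (r − g) = €91,344.0000 / (0.127 − 0.056) = €1,286,535.21

€1286535.21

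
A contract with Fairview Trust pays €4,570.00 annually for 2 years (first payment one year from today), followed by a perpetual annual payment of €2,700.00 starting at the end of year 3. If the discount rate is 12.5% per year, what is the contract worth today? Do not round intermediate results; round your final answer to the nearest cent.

€24739.75

PV of 2-year annuity: €4,570.00 × [1 − (1+0.125)^−2] / 0.125 = 7673.08642
Perpetuity value at year 2: €2,700.00 / 0.125 = 21600.00000
PV of perpetuity: 21600.00000 / (1+0.125)^2 = 17066.66667
Total PV = 7673.08642 + 17066.66667 = 24739.75309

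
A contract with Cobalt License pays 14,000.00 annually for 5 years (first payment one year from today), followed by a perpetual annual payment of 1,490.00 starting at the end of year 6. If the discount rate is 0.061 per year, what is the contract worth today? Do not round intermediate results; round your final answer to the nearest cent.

PV of 5-year annuity: 14,000.00 × [1 − (1+0.061)^−5] / 0.061 = 58813.00758
Perpetuity value at year 5: 1,490.00 / 0.061 = 24426.22951
PV of perpetuity: 24426.22951 / (1+0.061)^5 = 18166.84513
Total PV = 58813.00758 + 18166.84513 = 76979.85271

76979.85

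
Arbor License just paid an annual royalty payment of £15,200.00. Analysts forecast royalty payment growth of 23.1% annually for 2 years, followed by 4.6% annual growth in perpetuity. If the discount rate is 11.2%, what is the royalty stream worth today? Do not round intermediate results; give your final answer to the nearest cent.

£330668.55

D_1 = 18711.20000
D_2 = 23033.48720
Terminal value at year 2: TV = D_2×(1+g_2)/(r−g_2) = 24093.02761/0.066 = 365045.87290
P_0 = D_1/(1+r)^1 + D_2/(1+r)^2 + TV/(1+r)^2
    = 16826.61871 + 18627.30902 + 295214.62471 = 330668.55243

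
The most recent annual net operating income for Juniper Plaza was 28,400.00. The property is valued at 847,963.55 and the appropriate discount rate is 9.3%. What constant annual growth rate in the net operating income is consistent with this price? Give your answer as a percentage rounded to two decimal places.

5.76%

P = D₀(1+g)/(r−g) ⇒ P(r−g) = D₀(1+g) ⇒ g(P+D₀) = P·r − D₀
g = (P·r − D₀)/(P + D₀) = (847,963.55×0.093 − 28,400.00) / (847,963.55 + 28,400.00) = 0.057580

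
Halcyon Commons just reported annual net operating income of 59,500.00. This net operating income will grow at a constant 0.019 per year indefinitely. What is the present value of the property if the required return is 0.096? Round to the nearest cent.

787409.09

D₁ = D₀ × (1 + g) = 59,500.00 × 1.019 = 60,630.5000
Growing perpetuity: P = D₁ / (r − g) = 60,630.5000 / (0.096 − 0.019) = 787,409.09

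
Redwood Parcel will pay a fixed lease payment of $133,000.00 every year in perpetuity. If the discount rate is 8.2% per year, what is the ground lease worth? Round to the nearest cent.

Level perpetuity: PV = C / r = $133,000.00 / 0.082 = $1,621,951.22

$1621951.22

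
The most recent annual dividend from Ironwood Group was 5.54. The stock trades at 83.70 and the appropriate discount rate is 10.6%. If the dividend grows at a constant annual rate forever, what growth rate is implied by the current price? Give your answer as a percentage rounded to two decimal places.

3.73%

P = D₀(1+g)/(r−g) ⇒ P(r−g) = D₀(1+g) ⇒ g(P+D₀) = P·r − D₀
g = (P·r − D₀)/(P + D₀) = (83.70×0.106 − 5.54) / (83.70 + 5.54) = 0.037340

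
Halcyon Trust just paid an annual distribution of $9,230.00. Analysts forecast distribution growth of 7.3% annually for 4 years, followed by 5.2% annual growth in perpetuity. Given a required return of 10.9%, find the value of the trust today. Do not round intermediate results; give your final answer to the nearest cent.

$183304.18

D_1 = 9903.79000
D_2 = 10626.76667
D_3 = 11402.52064
D_4 = 12234.90464
Terminal value at year 4: TV = D_4×(1+g_2)/(r−g_2) = 12871.11968/0.057 = 225809.11728
P_0 = D_1/(1+r)^1 + D_2/(1+r)^2 + D_3/(1+r)^3 + D_4/(1+r)^4 + TV/(1+r)^4
    = 8930.37872 + 8640.48365 + 8359.99906 + 8088.61947 + 149284.69612 = 183304.17702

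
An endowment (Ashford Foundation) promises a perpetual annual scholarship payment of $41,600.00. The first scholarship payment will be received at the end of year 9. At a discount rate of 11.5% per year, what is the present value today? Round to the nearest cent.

$151424.64

Value at end of year 8: C / r = $41,600.00 / 0.115 = $361,739.1304
Discount to today: PV = $361,739.1304 / (1 + 0.115)^8 = $361,739.1304 / 2.388905 = $151,424.64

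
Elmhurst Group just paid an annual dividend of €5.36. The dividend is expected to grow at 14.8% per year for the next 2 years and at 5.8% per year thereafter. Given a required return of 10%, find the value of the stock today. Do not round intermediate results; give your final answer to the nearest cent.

€158.49

D_1 = 6.15328
D_2 = 7.06397
Terminal value at year 2: TV = D_2×(1+g_2)/(r−g_2) = 7.47368/0.042 = 177.94465
P_0 = D_1/(1+r)^1 + D_2/(1+r)^2 + TV/(1+r)^2
    = 5.59389 + 5.83799 + 147.06170 = 158.49358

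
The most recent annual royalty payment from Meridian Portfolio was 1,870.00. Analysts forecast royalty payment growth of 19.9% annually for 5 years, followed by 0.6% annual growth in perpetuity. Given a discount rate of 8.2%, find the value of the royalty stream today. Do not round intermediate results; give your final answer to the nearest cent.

54217.95

D_1 = 2242.13000
D_2 = 2688.31387
D_3 = 3223.28833
D_4 = 3864.72271
D_5 = 4633.80253
Terminal value at year 5: TV = D_5×(1+g_2)/(r−g_2) = 4661.60534/0.076 = 61336.91239
P_0 = D_1/(1+r)^1 + D_2/(1+r)^2 + D_3/(1+r)^3 + D_4/(1+r)^4 + D_5/(1+r)^5 + TV/(1+r)^5
    = 2072.20887 + 2296.28321 + 2544.58741 + 2819.74150 + 3124.64885 + 41360.48347 = 54217.95331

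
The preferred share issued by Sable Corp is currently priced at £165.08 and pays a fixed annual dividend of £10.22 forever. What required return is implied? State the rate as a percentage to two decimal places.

P = C/r ⇒ r = C/P = £10.22/£165.08 = 0.061909

6.19%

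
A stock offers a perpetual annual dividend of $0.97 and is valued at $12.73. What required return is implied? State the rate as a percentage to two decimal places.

P = C/r ⇒ r = C/P = $0.97/$12.73 = 0.076198

7.62%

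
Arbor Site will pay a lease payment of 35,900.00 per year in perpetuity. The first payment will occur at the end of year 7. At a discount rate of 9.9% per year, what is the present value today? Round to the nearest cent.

Value at end of year 6: C / r = 35,900.00 / 0.099 = 362,626.2626
Discount to today: PV = 362,626.2626 / (1 + 0.099)^6 = 362,626.2626 / 1.761920 = 205,813.14

205813.14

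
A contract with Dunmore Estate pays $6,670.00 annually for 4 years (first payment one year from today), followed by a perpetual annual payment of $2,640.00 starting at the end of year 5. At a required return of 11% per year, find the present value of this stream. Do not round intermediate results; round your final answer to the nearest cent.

$36502.86

PV of 4-year annuity: $6,670.00 × [1 − (1+0.11)^−4] / 0.11 = 20693.31275
Perpetuity value at year 4: $2,640.00 / 0.11 = 24000.00000
PV of perpetuity: 24000.00000 / (1+0.11)^4 = 15809.54338
Total PV = 20693.31275 + 15809.54338 = 36502.85613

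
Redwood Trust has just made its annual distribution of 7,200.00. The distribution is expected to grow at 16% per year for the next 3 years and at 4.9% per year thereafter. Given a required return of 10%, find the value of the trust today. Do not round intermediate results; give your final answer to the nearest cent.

D_1 = 8352.00000
D_2 = 9688.32000
D_3 = 11238.45120
Terminal value at year 3: TV = D_3×(1+g_2)/(r−g_2) = 11789.13531/0.051 = 231159.51586
P_0 = D_1/(1+r)^1 + D_2/(1+r)^2 + D_3/(1+r)^3 + TV/(1+r)^3
    = 7592.72727 + 8006.87603 + 8443.61473 + 173673.56563 = 197716.78367

197716.78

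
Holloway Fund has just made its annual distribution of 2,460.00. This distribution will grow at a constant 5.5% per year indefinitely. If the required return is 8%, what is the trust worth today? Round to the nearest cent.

103812.00

D₁ = D₀ × (1 + g) = 2,460.00 × 1.055 = 2,595.3000
Growing perpetuity: P = D₁ / (r − g) = 2,595.3000 / (0.08 − 0.055) = 103,812.00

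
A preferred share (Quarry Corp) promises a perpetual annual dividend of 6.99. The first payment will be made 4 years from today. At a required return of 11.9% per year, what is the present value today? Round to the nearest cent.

Value at end of year 3: C / r = 6.99 / 0.119 = 58.7395
Discount to today: PV = 58.7395 / (1 + 0.119)^3 = 58.7395 / 1.401168 = 41.92

41.92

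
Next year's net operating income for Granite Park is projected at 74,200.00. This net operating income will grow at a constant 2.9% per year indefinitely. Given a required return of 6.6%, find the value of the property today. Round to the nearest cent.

2005405.41

Growing perpetuity: P = D₁ / (r − g) = 74,200.0000 / (0.066 − 0.029) = 2,005,405.41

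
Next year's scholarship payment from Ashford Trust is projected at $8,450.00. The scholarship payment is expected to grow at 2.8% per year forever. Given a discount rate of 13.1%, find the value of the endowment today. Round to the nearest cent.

$82038.83

Growing perpetuity: P = D₁ / (r − g) = $8,450.0000 / (0.131 − 0.028) = $82,038.83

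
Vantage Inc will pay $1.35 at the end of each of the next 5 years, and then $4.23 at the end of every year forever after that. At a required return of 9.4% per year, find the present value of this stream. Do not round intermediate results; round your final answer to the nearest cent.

$33.91

PV of 5-year annuity: $1.35 × [1 − (1+0.094)^−5] / 0.094 = 5.19698
Perpetuity value at year 5: $4.23 / 0.094 = 45.00000
PV of perpetuity: 45.00000 / (1+0.094)^5 = 28.71613
Total PV = 5.19698 + 28.71613 = 33.91311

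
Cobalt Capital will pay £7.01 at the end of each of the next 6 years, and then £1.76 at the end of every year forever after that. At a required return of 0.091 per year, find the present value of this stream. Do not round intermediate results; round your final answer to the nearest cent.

£42.82

PV of 6-year annuity: £7.01 × [1 − (1+0.091)^−6] / 0.091 = 31.35275
Perpetuity value at year 6: £1.76 / 0.091 = 19.34066
PV of perpetuity: 19.34066 / (1+0.091)^6 = 11.46893
Total PV = 31.35275 + 11.46893 = 42.82168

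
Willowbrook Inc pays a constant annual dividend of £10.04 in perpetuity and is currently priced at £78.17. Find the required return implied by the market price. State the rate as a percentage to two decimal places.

P = C/r ⇒ r = C/P = £10.04/£78.17 = 0.128438

12.84%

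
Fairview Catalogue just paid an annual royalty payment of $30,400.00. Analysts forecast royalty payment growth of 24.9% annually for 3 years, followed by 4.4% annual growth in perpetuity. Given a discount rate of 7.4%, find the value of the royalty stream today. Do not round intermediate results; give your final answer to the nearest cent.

D_1 = 37969.60000
D_2 = 47424.03040
D_3 = 59232.61397
Terminal value at year 3: TV = D_3×(1+g_2)/(r−g_2) = 61838.84898/0.03 = 2061294.96614
P_0 = D_1/(1+r)^1 + D_2/(1+r)^2 + D_3/(1+r)^3 + TV/(1+r)^3
    = 35353.44507 + 41114.01572 + 47813.22685 + 1663900.29441 = 1788180.98205

$1788180.98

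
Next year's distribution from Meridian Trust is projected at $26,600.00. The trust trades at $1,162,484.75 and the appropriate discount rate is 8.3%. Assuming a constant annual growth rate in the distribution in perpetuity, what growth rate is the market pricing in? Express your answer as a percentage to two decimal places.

P = D₁/(r−g) ⇒ g = r − D₁/P = 0.083 − $26,600.00/$1,162,484.75 = 0.060118

6.01%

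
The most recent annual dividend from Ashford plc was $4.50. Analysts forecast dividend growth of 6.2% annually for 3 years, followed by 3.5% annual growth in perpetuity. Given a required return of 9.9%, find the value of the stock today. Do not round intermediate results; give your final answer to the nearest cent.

D_1 = 4.77900
D_2 = 5.07530
D_3 = 5.38997
Terminal value at year 3: TV = D_3×(1+g_2)/(r−g_2) = 5.57862/0.064 = 87.16586
P_0 = D_1/(1+r)^1 + D_2/(1+r)^2 + D_3/(1+r)^3 + TV/(1+r)^3
    = 4.34850 + 4.20210 + 4.06063 + 65.66794 = 78.27916

$78.28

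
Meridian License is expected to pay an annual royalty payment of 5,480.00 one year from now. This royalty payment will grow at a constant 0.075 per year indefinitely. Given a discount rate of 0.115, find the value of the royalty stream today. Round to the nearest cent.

137000.00

Growing perpetuity: P = D₁ / (r − g) = 5,480.0000 / (0.115 − 0.075) = 137,000.00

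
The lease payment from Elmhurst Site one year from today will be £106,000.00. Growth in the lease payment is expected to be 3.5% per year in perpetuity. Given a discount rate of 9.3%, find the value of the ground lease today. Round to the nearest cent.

Growing perpetuity: P = D₁ / (r − g) = £106,000.0000 / (0.093 − 0.035) = £1,827,586.21

£1827586.21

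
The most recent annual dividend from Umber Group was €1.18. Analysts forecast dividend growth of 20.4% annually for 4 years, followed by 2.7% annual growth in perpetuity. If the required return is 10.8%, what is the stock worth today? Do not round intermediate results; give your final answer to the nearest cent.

D_1 = 1.42072
D_2 = 1.71055
D_3 = 2.05950
D_4 = 2.47964
Terminal value at year 4: TV = D_4×(1+g_2)/(r−g_2) = 2.54659/0.081 = 31.43934
P_0 = D_1/(1+r)^1 + D_2/(1+r)^2 + D_3/(1+r)^3 + D_4/(1+r)^4 + TV/(1+r)^4
    = 1.28224 + 1.39333 + 1.51406 + 1.64524 + 20.86000 = 26.69487

€26.69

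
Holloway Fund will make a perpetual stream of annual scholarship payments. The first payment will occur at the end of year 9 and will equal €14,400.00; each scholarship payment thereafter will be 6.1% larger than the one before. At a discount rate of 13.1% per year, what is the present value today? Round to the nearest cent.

Value at end of year 8: C₁ / (r − g) = €14,400.00 / (0.131 − 0.061) = €205,714.2857
Discount to today: PV = €205,714.2857 / (1 + 0.131)^8 = €205,714.2857 / 2.677323 = €76,835.80

€76835.80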